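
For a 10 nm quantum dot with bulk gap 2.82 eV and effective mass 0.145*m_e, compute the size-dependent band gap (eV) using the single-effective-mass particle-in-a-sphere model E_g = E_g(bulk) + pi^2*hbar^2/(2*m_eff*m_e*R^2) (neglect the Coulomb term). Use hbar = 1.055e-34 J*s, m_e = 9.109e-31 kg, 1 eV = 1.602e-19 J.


Radius R = 10/2 nm = 5e-09 m
Confinement energy dE = pi^2 * hbar^2 / (2 * m_eff * m_e * R^2)
dE = pi^2 * (1.055e-34)^2 / (2 * 0.145 * 9.109e-31 * (5e-09)^2) J, divided by 1.602e-19 J/eV
dE = 0.1038 eV
Total band gap = E_g(bulk) + dE = 2.82 + 0.1038 = 2.9238 eV

2.9238


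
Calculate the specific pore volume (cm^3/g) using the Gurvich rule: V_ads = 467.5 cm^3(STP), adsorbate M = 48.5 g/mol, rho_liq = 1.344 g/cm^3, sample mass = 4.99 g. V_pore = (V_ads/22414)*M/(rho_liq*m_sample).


Moles adsorbed n = V_ads / 22414 = 467.5 / 22414 = 2.085750e-02 mol
Liquid volume V_liq = n * M / rho_liq = 2.085750e-02 * 48.5 / 1.344 = 0.75267 cm^3
Specific pore volume V_pore = V_liq / m_sample = 0.75267 / 4.99
V_pore = 0.1508 cm^3/g

0.1508


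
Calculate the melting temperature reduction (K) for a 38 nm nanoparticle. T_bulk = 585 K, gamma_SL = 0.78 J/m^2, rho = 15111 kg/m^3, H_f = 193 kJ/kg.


Radius R = 38/2 = 19 nm = 1.9e-08 m
Convert H_f = 193 kJ/kg = 193000 J/kg
dT = 2 * gamma_SL * T_bulk / (rho * H_f * R)
dT = 2 * 0.78 * 585 / (15111 * 193000 * 1.9e-08)
dT = 16.5 K

16.5


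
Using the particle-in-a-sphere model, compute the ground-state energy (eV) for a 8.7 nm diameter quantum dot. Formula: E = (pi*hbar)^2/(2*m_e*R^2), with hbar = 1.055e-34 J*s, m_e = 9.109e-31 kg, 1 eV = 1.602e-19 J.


Radius R = 8.7/2 = 4.35 nm = 4.35e-09 m
E = (pi * 1.055e-34)^2 / (2 * 9.109e-31 * (4.35e-09)^2)
E(J) = 3.18658e-21
E = E(J) / 1.602e-19 = 0.0199 eV

0.0199


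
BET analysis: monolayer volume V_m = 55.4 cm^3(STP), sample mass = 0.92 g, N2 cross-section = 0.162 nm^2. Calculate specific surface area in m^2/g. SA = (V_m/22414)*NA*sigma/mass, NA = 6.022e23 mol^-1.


Number of moles in monolayer = V_m / 22414 = 55.4 / 22414 = 0.00247167
Number of molecules = moles * NA = 0.00247167 * 6.022e23
SA = molecules * sigma / mass
SA = (55.4 / 22414) * 6.022e23 * 0.162e-18 / 0.92
SA = 262.1 m^2/g

262.1


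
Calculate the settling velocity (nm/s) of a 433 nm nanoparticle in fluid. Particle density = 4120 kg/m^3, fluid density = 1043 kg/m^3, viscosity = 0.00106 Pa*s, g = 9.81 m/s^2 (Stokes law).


Radius R = 433/2 nm = 2.165e-07 m
Density difference = 4120 - 1043 = 3077 kg/m^3
v = 2 * R^2 * (rho_p - rho_f) * g / (9 * eta)
v = 2 * (2.165e-07)^2 * 3077 * 9.81 / (9 * 0.00106)
v = 2.96616e-07 m/s = 296.6156 nm/s

296.6156


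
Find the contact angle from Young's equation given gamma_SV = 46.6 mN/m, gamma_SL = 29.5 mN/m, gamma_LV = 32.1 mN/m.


cos(theta) = (gamma_SV - gamma_SL) / gamma_LV
cos(theta) = (46.6 - 29.5) / 32.1
cos(theta) = 0.53271
theta = arccos(0.53271) = 57.81 degrees

57.81


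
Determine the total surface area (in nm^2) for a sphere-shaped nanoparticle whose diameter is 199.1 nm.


Radius r = 199.1/2 = 99.55 nm
Surface area SA = 4 * pi * r^2
SA = 4 * pi * (99.55)^2
SA = 124535.28 nm^2

124535.28


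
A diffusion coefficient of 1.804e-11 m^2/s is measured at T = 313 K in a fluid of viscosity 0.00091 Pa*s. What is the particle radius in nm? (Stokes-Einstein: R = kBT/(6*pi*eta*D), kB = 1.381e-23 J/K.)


Stokes-Einstein: R = kB*T / (6*pi*eta*D)
R = 1.381e-23 * 313 / (6 * pi * 0.00091 * 1.804e-11)
R = 1.39688e-08 m = 13.97 nm

13.97


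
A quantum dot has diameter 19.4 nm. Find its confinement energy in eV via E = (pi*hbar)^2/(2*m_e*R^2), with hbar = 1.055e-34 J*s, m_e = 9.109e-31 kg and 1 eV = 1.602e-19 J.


Radius R = 19.4/2 = 9.7 nm = 9.7e-09 m
E = (pi * 1.055e-34)^2 / (2 * 9.109e-31 * (9.7e-09)^2)
E(J) = 6.40856e-22
E = E(J) / 1.602e-19 = 0.004 eV

0.004


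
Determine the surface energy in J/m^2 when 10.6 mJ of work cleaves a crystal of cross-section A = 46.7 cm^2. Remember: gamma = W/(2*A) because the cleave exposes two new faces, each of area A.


Convert: A = 46.7 cm^2 = 0.00467 m^2, W = 10.6 mJ = 0.0106 J
Cleaving exposes two faces of area A, so total new surface = 2*A and gamma = W / (2*A)
gamma = 0.0106 / (2 * 0.00467)
gamma = 1.135 J/m^2

1.135


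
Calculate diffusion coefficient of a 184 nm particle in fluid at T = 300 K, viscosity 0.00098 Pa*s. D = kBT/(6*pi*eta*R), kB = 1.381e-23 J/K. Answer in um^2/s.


Radius R = 184/2 = 92 nm = 9.2e-08 m
D = kB*T / (6*pi*eta*R)
D = 1.381e-23 * 300 / (6 * pi * 0.00098 * 9.2e-08)
D = 2.43781e-12 m^2/s = 2.438 um^2/s

2.438


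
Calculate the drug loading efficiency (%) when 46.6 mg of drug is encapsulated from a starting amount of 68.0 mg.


Drug loading efficiency = (drug loaded / drug initial) * 100
DLE = 46.6 / 68.0 * 100
DLE = 0.6853 * 100
DLE = 68.53%

68.53


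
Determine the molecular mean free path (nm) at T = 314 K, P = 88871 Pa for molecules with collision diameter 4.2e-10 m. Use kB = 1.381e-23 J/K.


Mean free path: lambda = kB*T / (sqrt(2) * pi * d^2 * P)
lambda = 1.381e-23 * 314 / (sqrt(2) * pi * (4.2e-10)^2 * 88871)
lambda = 6.22587e-08 m
lambda = 62.26 nm

62.26


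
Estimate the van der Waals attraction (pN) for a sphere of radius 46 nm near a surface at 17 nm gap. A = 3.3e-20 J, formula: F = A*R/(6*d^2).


Convert to SI: R = 46 nm = 4.6e-08 m, d = 17 nm = 1.7e-08 m
F = A * R / (6 * d^2)
F = 3.3e-20 * 4.6e-08 / (6 * (1.7e-08)^2)
F = 8.75433e-13 N = 0.875 pN

0.875


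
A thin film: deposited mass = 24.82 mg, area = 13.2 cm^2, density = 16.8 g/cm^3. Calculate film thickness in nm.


Convert: m = 24.82 mg = 2.4820e-05 kg, A = 13.2 cm^2 = 1.3200e-03 m^2, rho = 16.8 g/cm^3 = 16800 kg/m^3
t = m / (A * rho)
t = 2.4820e-05 / (1.3200e-03 * 16800)
t = 1.1192e-06 m = 1119.2 nm

1119.2


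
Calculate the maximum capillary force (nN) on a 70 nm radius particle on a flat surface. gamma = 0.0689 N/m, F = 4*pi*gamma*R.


Convert radius: R = 70 nm = 7e-08 m
F = 4 * pi * gamma * R
F = 4 * pi * 0.0689 * 7e-08
F = 6.06076e-08 N = 60.6076 nN

60.6076


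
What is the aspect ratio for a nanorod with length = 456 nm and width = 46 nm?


Aspect ratio AR = length / diameter
AR = 456 / 46
AR = 9.91

9.91


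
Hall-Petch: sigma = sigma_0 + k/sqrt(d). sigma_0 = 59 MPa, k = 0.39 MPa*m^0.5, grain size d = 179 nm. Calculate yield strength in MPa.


d = 179 nm = 1.79e-07 m
sqrt(d) = 0.0004230839
Hall-Petch contribution = k / sqrt(d) = 0.39 / 0.0004230839 = 921.8 MPa
sigma = sigma_0 + k/sqrt(d) = 59 + 921.8 = 980.8 MPa

980.8


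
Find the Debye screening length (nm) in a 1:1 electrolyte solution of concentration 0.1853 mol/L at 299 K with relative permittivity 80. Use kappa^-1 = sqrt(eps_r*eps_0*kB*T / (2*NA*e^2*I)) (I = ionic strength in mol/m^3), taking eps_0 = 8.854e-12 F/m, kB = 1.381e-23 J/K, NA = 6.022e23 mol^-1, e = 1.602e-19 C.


Ionic strength I = 0.1853 * 1^2 * 1000 = 185.3 mol/m^3
kappa^-1 = sqrt(80 * 8.854e-12 * 1.381e-23 * 299 / (2 * 6.022e23 * (1.602e-19)^2 * 185.3))
kappa^-1 = 0.715 nm

0.715


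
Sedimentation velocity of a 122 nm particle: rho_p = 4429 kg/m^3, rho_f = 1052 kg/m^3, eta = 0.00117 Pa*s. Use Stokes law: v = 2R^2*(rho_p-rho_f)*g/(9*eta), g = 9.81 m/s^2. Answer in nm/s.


Radius R = 122/2 nm = 6.1e-08 m
Density difference = 4429 - 1052 = 3377 kg/m^3
v = 2 * R^2 * (rho_p - rho_f) * g / (9 * eta)
v = 2 * (6.1e-08)^2 * 3377 * 9.81 / (9 * 0.00117)
v = 2.34132e-08 m/s = 23.4132 nm/s

23.4132


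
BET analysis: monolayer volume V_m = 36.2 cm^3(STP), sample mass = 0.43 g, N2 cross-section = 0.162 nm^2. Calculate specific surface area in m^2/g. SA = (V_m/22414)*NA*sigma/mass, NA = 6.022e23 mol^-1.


Number of moles in monolayer = V_m / 22414 = 36.2 / 22414 = 0.00161506
Number of molecules = moles * NA = 0.00161506 * 6.022e23
SA = molecules * sigma / mass
SA = (36.2 / 22414) * 6.022e23 * 0.162e-18 / 0.43
SA = 366.4 m^2/g

366.4


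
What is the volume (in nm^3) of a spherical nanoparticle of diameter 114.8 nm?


Radius r = 114.8/2 = 57.4 nm
Volume V = (4/3) * pi * r^3
V = (4/3) * pi * (57.4)^3
V = 792180.75 nm^3

792180.75


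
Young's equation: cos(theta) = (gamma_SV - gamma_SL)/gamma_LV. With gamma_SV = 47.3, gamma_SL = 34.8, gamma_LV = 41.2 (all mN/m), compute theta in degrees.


cos(theta) = (gamma_SV - gamma_SL) / gamma_LV
cos(theta) = (47.3 - 34.8) / 41.2
cos(theta) = 0.303398
theta = arccos(0.303398) = 72.34 degrees

72.34


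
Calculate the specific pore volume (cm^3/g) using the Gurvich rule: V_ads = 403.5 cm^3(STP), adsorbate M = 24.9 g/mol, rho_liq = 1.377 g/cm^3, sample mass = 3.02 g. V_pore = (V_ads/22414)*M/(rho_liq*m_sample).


Moles adsorbed n = V_ads / 22414 = 403.5 / 22414 = 1.800214e-02 mol
Liquid volume V_liq = n * M / rho_liq = 1.800214e-02 * 24.9 / 1.377 = 0.32553 cm^3
Specific pore volume V_pore = V_liq / m_sample = 0.32553 / 3.02
V_pore = 0.1078 cm^3/g

0.1078


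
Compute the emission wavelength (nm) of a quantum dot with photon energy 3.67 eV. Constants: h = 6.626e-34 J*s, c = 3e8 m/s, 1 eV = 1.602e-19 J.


Convert energy: E = 3.67 eV = 3.67 * 1.602e-19 = 5.87934e-19 J
lambda = h*c / E = 6.626e-34 * 3e8 / 5.87934e-19
lambda = 3.38099e-07 m = 338.1 nm

338.1


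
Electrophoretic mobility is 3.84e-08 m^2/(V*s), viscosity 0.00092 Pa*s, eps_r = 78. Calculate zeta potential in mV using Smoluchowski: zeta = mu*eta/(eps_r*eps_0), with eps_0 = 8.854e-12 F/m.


Smoluchowski equation: zeta = mu * eta / (eps_r * eps_0)
zeta = 3.84e-08 * 0.00092 / (78 * 8.854e-12)
zeta = 0.051155 V = 51.15 mV

51.15


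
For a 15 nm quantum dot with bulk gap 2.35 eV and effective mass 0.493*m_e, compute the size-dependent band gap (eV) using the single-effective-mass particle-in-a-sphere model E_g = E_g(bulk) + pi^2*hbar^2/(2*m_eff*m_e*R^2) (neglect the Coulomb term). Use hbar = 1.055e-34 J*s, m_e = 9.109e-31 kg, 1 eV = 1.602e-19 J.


Radius R = 15/2 nm = 7.5e-09 m
Confinement energy dE = pi^2 * hbar^2 / (2 * m_eff * m_e * R^2)
dE = pi^2 * (1.055e-34)^2 / (2 * 0.493 * 9.109e-31 * (7.5e-09)^2) J, divided by 1.602e-19 J/eV
dE = 0.0136 eV
Total band gap = E_g(bulk) + dE = 2.35 + 0.0136 = 2.3636 eV

2.3636


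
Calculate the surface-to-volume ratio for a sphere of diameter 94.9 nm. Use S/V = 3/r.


Radius r = 94.9/2 = 47.45 nm
S/V = 3 / r = 3 / 47.45
S/V = 0.0632 nm^-1

0.0632


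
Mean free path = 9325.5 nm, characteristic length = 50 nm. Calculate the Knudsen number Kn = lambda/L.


Knudsen number Kn = lambda / L
Kn = 9325.5 / 50
Kn = 186.51

186.51


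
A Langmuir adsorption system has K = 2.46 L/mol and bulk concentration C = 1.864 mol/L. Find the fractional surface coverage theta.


Langmuir isotherm: theta = K*C / (1 + K*C)
K*C = 2.46 * 1.864 = 4.58544
theta = 4.58544 / (1 + 4.58544) = 4.58544 / 5.58544
theta = 0.821

0.821


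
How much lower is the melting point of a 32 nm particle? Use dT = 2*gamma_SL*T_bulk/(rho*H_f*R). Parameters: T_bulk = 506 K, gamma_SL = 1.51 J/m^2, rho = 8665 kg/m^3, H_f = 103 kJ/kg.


Radius R = 32/2 = 16 nm = 1.6e-08 m
Convert H_f = 103 kJ/kg = 103000 J/kg
dT = 2 * gamma_SL * T_bulk / (rho * H_f * R)
dT = 2 * 1.51 * 506 / (8665 * 103000 * 1.6e-08)
dT = 107.0 K

107.0


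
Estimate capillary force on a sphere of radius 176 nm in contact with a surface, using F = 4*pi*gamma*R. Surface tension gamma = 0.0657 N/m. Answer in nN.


Convert radius: R = 176 nm = 1.76e-07 m
F = 4 * pi * gamma * R
F = 4 * pi * 0.0657 * 1.76e-07
F = 1.45307e-07 N = 145.3075 nN

145.3075


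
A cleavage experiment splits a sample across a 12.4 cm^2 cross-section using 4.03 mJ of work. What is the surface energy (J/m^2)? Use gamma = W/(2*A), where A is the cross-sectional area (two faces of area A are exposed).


Convert: A = 12.4 cm^2 = 0.00124 m^2, W = 4.03 mJ = 0.00403 J
Cleaving exposes two faces of area A, so total new surface = 2*A and gamma = W / (2*A)
gamma = 0.00403 / (2 * 0.00124)
gamma = 1.625 J/m^2

1.625


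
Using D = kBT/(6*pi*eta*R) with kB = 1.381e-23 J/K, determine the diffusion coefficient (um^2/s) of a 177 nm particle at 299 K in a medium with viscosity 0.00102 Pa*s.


Radius R = 177/2 = 88.5 nm = 8.85e-08 m
D = kB*T / (6*pi*eta*R)
D = 1.381e-23 * 299 / (6 * pi * 0.00102 * 8.85e-08)
D = 2.42672e-12 m^2/s = 2.427 um^2/s

2.427


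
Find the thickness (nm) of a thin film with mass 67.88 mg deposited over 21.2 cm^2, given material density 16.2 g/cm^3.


Convert: m = 67.88 mg = 6.7880e-05 kg, A = 21.2 cm^2 = 2.1200e-03 m^2, rho = 16.2 g/cm^3 = 16200 kg/m^3
t = m / (A * rho)
t = 6.7880e-05 / (2.1200e-03 * 16200)
t = 1.9765e-06 m = 1976.5 nm

1976.5


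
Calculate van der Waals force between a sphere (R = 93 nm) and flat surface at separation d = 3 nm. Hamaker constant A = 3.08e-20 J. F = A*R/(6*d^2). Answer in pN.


Convert to SI: R = 93 nm = 9.3e-08 m, d = 3 nm = 3e-09 m
F = A * R / (6 * d^2)
F = 3.08e-20 * 9.3e-08 / (6 * (3e-09)^2)
F = 5.30444e-11 N = 53.044 pN

53.044


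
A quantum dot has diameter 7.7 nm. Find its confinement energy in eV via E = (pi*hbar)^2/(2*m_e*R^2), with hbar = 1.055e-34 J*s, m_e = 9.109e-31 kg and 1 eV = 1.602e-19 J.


Radius R = 7.7/2 = 3.85 nm = 3.85e-09 m
E = (pi * 1.055e-34)^2 / (2 * 9.109e-31 * (3.85e-09)^2)
E(J) = 4.06801e-21
E = E(J) / 1.602e-19 = 0.0254 eV

0.0254


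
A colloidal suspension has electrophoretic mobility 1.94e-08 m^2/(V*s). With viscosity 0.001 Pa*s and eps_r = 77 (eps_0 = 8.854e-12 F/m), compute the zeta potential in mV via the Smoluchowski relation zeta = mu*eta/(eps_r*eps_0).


Smoluchowski equation: zeta = mu * eta / (eps_r * eps_0)
zeta = 1.94e-08 * 0.001 / (77 * 8.854e-12)
zeta = 0.028456 V = 28.46 mV

28.46


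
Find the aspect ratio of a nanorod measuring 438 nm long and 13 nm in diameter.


Aspect ratio AR = length / diameter
AR = 438 / 13
AR = 33.69

33.69


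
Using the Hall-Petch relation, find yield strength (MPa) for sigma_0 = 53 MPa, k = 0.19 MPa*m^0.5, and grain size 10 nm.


d = 10 nm = 1e-08 m
sqrt(d) = 0.0001
Hall-Petch contribution = k / sqrt(d) = 0.19 / 0.0001 = 1900.0 MPa
sigma = sigma_0 + k/sqrt(d) = 53 + 1900.0 = 1953.0 MPa

1953.0


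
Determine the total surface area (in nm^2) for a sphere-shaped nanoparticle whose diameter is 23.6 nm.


Radius r = 23.6/2 = 11.8 nm
Surface area SA = 4 * pi * r^2
SA = 4 * pi * (11.8)^2
SA = 1749.74 nm^2

1749.74


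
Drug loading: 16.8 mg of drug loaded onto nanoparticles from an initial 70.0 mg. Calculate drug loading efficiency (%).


Drug loading efficiency = (drug loaded / drug initial) * 100
DLE = 16.8 / 70.0 * 100
DLE = 0.24 * 100
DLE = 24.0%

24.0


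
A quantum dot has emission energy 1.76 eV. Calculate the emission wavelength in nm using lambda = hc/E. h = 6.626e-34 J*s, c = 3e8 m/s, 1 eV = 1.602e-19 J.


Convert energy: E = 1.76 eV = 1.76 * 1.602e-19 = 2.81952e-19 J
lambda = h*c / E = 6.626e-34 * 3e8 / 2.81952e-19
lambda = 7.05014e-07 m = 705.0 nm

705.0


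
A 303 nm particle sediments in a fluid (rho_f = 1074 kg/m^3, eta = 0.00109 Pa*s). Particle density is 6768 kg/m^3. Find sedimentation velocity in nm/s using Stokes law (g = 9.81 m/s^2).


Radius R = 303/2 nm = 1.515e-07 m
Density difference = 6768 - 1074 = 5694 kg/m^3
v = 2 * R^2 * (rho_p - rho_f) * g / (9 * eta)
v = 2 * (1.515e-07)^2 * 5694 * 9.81 / (9 * 0.00109)
v = 2.6138e-07 m/s = 261.3802 nm/s

261.3802


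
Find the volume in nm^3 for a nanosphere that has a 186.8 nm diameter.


Radius r = 186.8/2 = 93.4 nm
Volume V = (4/3) * pi * r^3
V = (4/3) * pi * (93.4)^3
V = 3412944.59 nm^3

3412944.59


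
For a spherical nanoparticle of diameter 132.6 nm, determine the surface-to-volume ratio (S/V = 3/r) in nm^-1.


Radius r = 132.6/2 = 66.3 nm
S/V = 3 / r = 3 / 66.3
S/V = 0.0452 nm^-1

0.0452


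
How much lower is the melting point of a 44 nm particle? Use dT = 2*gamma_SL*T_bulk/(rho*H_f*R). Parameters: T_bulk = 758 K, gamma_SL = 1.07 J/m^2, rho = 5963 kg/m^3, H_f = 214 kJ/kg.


Radius R = 44/2 = 22 nm = 2.2e-08 m
Convert H_f = 214 kJ/kg = 214000 J/kg
dT = 2 * gamma_SL * T_bulk / (rho * H_f * R)
dT = 2 * 1.07 * 758 / (5963 * 214000 * 2.2e-08)
dT = 57.8 K

57.8


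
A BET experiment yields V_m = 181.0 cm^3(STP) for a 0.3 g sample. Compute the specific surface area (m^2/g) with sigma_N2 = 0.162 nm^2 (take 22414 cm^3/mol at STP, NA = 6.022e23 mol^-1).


Number of moles in monolayer = V_m / 22414 = 181.0 / 22414 = 0.00807531
Number of molecules = moles * NA = 0.00807531 * 6.022e23
SA = molecules * sigma / mass
SA = (181.0 / 22414) * 6.022e23 * 0.162e-18 / 0.3
SA = 2626.0 m^2/g

2626.0


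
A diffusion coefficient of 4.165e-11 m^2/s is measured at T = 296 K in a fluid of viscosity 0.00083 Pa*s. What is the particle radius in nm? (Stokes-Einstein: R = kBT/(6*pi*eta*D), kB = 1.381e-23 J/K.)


Stokes-Einstein: R = kB*T / (6*pi*eta*D)
R = 1.381e-23 * 296 / (6 * pi * 0.00083 * 4.165e-11)
R = 6.27323e-09 m = 6.27 nm

6.27


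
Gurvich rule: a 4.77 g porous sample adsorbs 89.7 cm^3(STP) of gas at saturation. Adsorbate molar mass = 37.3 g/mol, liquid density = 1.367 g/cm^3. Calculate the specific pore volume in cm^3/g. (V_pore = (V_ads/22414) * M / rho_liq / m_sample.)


Moles adsorbed n = V_ads / 22414 = 89.7 / 22414 = 4.001963e-03 mol
Liquid volume V_liq = n * M / rho_liq = 4.001963e-03 * 37.3 / 1.367 = 0.10920 cm^3
Specific pore volume V_pore = V_liq / m_sample = 0.10920 / 4.77
V_pore = 0.0229 cm^3/g

0.0229


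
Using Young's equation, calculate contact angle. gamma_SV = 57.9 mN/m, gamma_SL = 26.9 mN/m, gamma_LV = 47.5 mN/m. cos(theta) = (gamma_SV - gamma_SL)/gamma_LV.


cos(theta) = (gamma_SV - gamma_SL) / gamma_LV
cos(theta) = (57.9 - 26.9) / 47.5
cos(theta) = 0.652632
theta = arccos(0.652632) = 49.26 degrees

49.26


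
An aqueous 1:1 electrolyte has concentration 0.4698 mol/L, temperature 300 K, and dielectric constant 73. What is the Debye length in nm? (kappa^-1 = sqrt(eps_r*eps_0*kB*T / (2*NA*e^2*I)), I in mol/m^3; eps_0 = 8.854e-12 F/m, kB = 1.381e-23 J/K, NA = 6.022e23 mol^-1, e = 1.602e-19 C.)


Ionic strength I = 0.4698 * 1^2 * 1000 = 469.8 mol/m^3
kappa^-1 = sqrt(73 * 8.854e-12 * 1.381e-23 * 300 / (2 * 6.022e23 * (1.602e-19)^2 * 469.8))
kappa^-1 = 0.429 nm

0.429


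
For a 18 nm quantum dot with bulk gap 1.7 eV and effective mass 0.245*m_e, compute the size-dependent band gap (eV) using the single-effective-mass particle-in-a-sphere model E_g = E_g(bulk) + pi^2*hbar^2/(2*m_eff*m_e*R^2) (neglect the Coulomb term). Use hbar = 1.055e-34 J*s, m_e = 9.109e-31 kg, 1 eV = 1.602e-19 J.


Radius R = 18/2 nm = 9e-09 m
Confinement energy dE = pi^2 * hbar^2 / (2 * m_eff * m_e * R^2)
dE = pi^2 * (1.055e-34)^2 / (2 * 0.245 * 9.109e-31 * (9e-09)^2) J, divided by 1.602e-19 J/eV
dE = 0.019 eV
Total band gap = E_g(bulk) + dE = 1.7 + 0.019 = 1.719 eV

1.719


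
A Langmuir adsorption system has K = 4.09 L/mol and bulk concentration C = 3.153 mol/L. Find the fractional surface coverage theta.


Langmuir isotherm: theta = K*C / (1 + K*C)
K*C = 4.09 * 3.153 = 12.89577
theta = 12.89577 / (1 + 12.89577) = 12.89577 / 13.89577
theta = 0.928

0.928


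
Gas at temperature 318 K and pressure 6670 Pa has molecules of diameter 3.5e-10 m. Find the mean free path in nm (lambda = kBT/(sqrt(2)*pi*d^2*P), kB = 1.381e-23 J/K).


Mean free path: lambda = kB*T / (sqrt(2) * pi * d^2 * P)
lambda = 1.381e-23 * 318 / (sqrt(2) * pi * (3.5e-10)^2 * 6670)
lambda = 1.20975e-06 m
lambda = 1209.75 nm

1209.75


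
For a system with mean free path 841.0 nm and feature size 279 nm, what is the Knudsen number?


Knudsen number Kn = lambda / L
Kn = 841.0 / 279
Kn = 3.0143

3.0143


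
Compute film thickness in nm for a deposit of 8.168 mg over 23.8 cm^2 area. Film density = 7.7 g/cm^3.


Convert: m = 8.168 mg = 8.1680e-06 kg, A = 23.8 cm^2 = 2.3800e-03 m^2, rho = 7.7 g/cm^3 = 7700 kg/m^3
t = m / (A * rho)
t = 8.1680e-06 / (2.3800e-03 * 7700)
t = 4.4571e-07 m = 445.7 nm

445.7


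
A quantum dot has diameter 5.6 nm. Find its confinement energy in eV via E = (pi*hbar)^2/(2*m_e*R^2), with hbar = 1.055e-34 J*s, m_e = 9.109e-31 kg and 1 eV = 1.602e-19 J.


Radius R = 5.6/2 = 2.8 nm = 2.8e-09 m
E = (pi * 1.055e-34)^2 / (2 * 9.109e-31 * (2.8e-09)^2)
E(J) = 7.69109e-21
E = E(J) / 1.602e-19 = 0.048 eV

0.048


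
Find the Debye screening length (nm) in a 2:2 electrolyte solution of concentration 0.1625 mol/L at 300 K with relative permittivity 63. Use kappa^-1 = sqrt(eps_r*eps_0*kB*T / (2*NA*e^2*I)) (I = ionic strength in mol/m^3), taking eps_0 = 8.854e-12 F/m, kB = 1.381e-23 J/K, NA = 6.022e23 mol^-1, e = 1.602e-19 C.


Ionic strength I = 0.1625 * 2^2 * 1000 = 650 mol/m^3
kappa^-1 = sqrt(63 * 8.854e-12 * 1.381e-23 * 300 / (2 * 6.022e23 * (1.602e-19)^2 * 650))
kappa^-1 = 0.339 nm

0.339


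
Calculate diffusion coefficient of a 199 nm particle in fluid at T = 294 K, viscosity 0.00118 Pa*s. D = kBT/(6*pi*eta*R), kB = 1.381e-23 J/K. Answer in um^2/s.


Radius R = 199/2 = 99.5 nm = 9.95e-08 m
D = kB*T / (6*pi*eta*R)
D = 1.381e-23 * 294 / (6 * pi * 0.00118 * 9.95e-08)
D = 1.83457e-12 m^2/s = 1.835 um^2/s

1.835


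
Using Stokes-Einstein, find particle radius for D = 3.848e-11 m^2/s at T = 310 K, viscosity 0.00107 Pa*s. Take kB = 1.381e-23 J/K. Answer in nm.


Stokes-Einstein: R = kB*T / (6*pi*eta*D)
R = 1.381e-23 * 310 / (6 * pi * 0.00107 * 3.848e-11)
R = 5.51614e-09 m = 5.52 nm

5.52


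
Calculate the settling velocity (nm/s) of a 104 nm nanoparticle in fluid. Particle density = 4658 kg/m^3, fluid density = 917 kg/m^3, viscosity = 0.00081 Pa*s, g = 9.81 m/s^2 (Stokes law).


Radius R = 104/2 nm = 5.2e-08 m
Density difference = 4658 - 917 = 3741 kg/m^3
v = 2 * R^2 * (rho_p - rho_f) * g / (9 * eta)
v = 2 * (5.2e-08)^2 * 3741 * 9.81 / (9 * 0.00081)
v = 2.72249e-08 m/s = 27.2249 nm/s

27.2249


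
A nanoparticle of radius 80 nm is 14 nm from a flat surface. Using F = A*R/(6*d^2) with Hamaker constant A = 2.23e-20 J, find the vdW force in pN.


Convert to SI: R = 80 nm = 8e-08 m, d = 14 nm = 1.4e-08 m
F = A * R / (6 * d^2)
F = 2.23e-20 * 8e-08 / (6 * (1.4e-08)^2)
F = 1.51701e-12 N = 1.517 pN

1.517


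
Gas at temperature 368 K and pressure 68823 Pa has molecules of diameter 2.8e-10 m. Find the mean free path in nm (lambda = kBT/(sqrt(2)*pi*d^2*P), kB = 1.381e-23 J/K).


Mean free path: lambda = kB*T / (sqrt(2) * pi * d^2 * P)
lambda = 1.381e-23 * 368 / (sqrt(2) * pi * (2.8e-10)^2 * 68823)
lambda = 2.11996e-07 m
lambda = 212.0 nm

212.0


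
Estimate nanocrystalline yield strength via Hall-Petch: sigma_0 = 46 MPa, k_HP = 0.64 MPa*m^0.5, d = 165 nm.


d = 165 nm = 1.65e-07 m
sqrt(d) = 0.0004062019
Hall-Petch contribution = k / sqrt(d) = 0.64 / 0.0004062019 = 1575.6 MPa
sigma = sigma_0 + k/sqrt(d) = 46 + 1575.6 = 1621.6 MPa

1621.6


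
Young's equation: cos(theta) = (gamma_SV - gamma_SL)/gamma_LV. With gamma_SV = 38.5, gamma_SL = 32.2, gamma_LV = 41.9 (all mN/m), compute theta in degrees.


cos(theta) = (gamma_SV - gamma_SL) / gamma_LV
cos(theta) = (38.5 - 32.2) / 41.9
cos(theta) = 0.150358
theta = arccos(0.150358) = 81.35 degrees

81.35


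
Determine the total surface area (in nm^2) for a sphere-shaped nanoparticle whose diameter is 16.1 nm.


Radius r = 16.1/2 = 8.05 nm
Surface area SA = 4 * pi * r^2
SA = 4 * pi * (8.05)^2
SA = 814.33 nm^2

814.33


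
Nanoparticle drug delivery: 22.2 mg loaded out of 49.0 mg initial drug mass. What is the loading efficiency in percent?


Drug loading efficiency = (drug loaded / drug initial) * 100
DLE = 22.2 / 49.0 * 100
DLE = 0.4531 * 100
DLE = 45.31%

45.31


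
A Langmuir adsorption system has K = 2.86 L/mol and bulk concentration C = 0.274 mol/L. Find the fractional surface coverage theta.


Langmuir isotherm: theta = K*C / (1 + K*C)
K*C = 2.86 * 0.274 = 0.78364
theta = 0.78364 / (1 + 0.78364) = 0.78364 / 1.78364
theta = 0.4393

0.4393


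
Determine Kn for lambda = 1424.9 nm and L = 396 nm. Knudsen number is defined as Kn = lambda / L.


Knudsen number Kn = lambda / L
Kn = 1424.9 / 396
Kn = 3.5982

3.5982


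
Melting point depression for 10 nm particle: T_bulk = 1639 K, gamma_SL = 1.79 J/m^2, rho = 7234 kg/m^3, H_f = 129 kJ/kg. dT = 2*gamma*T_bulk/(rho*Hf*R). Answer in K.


Radius R = 10/2 = 5 nm = 5e-09 m
Convert H_f = 129 kJ/kg = 129000 J/kg
dT = 2 * gamma_SL * T_bulk / (rho * H_f * R)
dT = 2 * 1.79 * 1639 / (7234 * 129000 * 5e-09)
dT = 1257.5 K

1257.5


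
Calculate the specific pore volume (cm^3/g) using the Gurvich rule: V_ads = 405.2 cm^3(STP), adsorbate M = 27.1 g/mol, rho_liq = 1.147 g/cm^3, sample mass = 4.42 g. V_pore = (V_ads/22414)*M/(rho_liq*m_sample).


Moles adsorbed n = V_ads / 22414 = 405.2 / 22414 = 1.807799e-02 mol
Liquid volume V_liq = n * M / rho_liq = 1.807799e-02 * 27.1 / 1.147 = 0.42713 cm^3
Specific pore volume V_pore = V_liq / m_sample = 0.42713 / 4.42
V_pore = 0.0966 cm^3/g

0.0966


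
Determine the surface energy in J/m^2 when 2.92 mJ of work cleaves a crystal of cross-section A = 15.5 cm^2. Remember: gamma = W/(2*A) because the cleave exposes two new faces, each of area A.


Convert: A = 15.5 cm^2 = 0.00155 m^2, W = 2.92 mJ = 0.00292 J
Cleaving exposes two faces of area A, so total new surface = 2*A and gamma = W / (2*A)
gamma = 0.00292 / (2 * 0.00155)
gamma = 0.942 J/m^2

0.942


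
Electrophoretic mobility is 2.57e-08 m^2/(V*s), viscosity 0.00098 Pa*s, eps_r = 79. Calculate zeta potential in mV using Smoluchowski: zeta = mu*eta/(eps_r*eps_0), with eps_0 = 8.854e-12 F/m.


Smoluchowski equation: zeta = mu * eta / (eps_r * eps_0)
zeta = 2.57e-08 * 0.00098 / (79 * 8.854e-12)
zeta = 0.036007 V = 36.01 mV

36.01


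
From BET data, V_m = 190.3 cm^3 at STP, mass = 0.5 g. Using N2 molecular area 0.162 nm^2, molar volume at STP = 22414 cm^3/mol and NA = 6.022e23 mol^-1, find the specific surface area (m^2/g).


Number of moles in monolayer = V_m / 22414 = 190.3 / 22414 = 0.00849023
Number of molecules = moles * NA = 0.00849023 * 6.022e23
SA = molecules * sigma / mass
SA = (190.3 / 22414) * 6.022e23 * 0.162e-18 / 0.5
SA = 1656.6 m^2/g

1656.6


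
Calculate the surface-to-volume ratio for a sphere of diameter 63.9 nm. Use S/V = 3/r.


Radius r = 63.9/2 = 31.95 nm
S/V = 3 / r = 3 / 31.95
S/V = 0.0939 nm^-1

0.0939


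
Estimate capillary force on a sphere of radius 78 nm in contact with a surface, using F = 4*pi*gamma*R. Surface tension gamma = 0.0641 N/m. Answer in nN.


Convert radius: R = 78 nm = 7.8e-08 m
F = 4 * pi * gamma * R
F = 4 * pi * 0.0641 * 7.8e-08
F = 6.28293e-08 N = 62.8293 nN

62.8293


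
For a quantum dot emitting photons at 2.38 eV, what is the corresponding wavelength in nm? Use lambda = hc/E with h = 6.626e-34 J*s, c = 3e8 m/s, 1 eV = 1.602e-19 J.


Convert energy: E = 2.38 eV = 2.38 * 1.602e-19 = 3.81276e-19 J
lambda = h*c / E = 6.626e-34 * 3e8 / 3.81276e-19
lambda = 5.21355e-07 m = 521.4 nm

521.4


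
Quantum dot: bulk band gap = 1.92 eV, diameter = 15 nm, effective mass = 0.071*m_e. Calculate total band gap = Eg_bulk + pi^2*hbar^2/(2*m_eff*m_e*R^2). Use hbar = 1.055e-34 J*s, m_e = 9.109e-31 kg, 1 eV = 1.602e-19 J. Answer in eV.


Radius R = 15/2 nm = 7.5e-09 m
Confinement energy dE = pi^2 * hbar^2 / (2 * m_eff * m_e * R^2)
dE = pi^2 * (1.055e-34)^2 / (2 * 0.071 * 9.109e-31 * (7.5e-09)^2) J, divided by 1.602e-19 J/eV
dE = 0.0942 eV
Total band gap = E_g(bulk) + dE = 1.92 + 0.0942 = 2.0142 eV

2.0142


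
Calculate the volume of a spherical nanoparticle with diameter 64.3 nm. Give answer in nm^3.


Radius r = 64.3/2 = 32.15 nm
Volume V = (4/3) * pi * r^3
V = (4/3) * pi * (32.15)^3
V = 139197.53 nm^3

139197.53


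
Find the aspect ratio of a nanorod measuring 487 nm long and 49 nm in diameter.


Aspect ratio AR = length / diameter
AR = 487 / 49
AR = 9.94

9.94


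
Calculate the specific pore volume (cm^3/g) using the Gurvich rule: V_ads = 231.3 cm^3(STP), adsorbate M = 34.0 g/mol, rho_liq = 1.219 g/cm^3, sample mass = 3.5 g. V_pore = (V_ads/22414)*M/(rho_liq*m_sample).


Moles adsorbed n = V_ads / 22414 = 231.3 / 22414 = 1.031944e-02 mol
Liquid volume V_liq = n * M / rho_liq = 1.031944e-02 * 34.0 / 1.219 = 0.28783 cm^3
Specific pore volume V_pore = V_liq / m_sample = 0.28783 / 3.5
V_pore = 0.0822 cm^3/g

0.0822


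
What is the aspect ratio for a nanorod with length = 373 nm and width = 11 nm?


Aspect ratio AR = length / diameter
AR = 373 / 11
AR = 33.91

33.91


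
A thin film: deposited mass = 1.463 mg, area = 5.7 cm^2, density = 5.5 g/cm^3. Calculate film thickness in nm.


Convert: m = 1.463 mg = 1.4630e-06 kg, A = 5.7 cm^2 = 5.7000e-04 m^2, rho = 5.5 g/cm^3 = 5500 kg/m^3
t = m / (A * rho)
t = 1.4630e-06 / (5.7000e-04 * 5500)
t = 4.6667e-07 m = 466.7 nm

466.7


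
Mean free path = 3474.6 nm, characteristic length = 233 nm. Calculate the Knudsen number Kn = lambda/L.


Knudsen number Kn = lambda / L
Kn = 3474.6 / 233
Kn = 14.9124

14.9124


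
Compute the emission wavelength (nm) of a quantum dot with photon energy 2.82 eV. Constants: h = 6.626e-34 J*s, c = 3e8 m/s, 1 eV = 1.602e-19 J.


Convert energy: E = 2.82 eV = 2.82 * 1.602e-19 = 4.51764e-19 J
lambda = h*c / E = 6.626e-34 * 3e8 / 4.51764e-19
lambda = 4.40009e-07 m = 440.0 nm

440.0


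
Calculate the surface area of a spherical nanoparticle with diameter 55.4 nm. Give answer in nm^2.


Radius r = 55.4/2 = 27.7 nm
Surface area SA = 4 * pi * r^2
SA = 4 * pi * (27.7)^2
SA = 9642.05 nm^2

9642.05


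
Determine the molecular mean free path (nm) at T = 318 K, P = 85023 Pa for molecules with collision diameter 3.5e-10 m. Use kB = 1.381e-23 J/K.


Mean free path: lambda = kB*T / (sqrt(2) * pi * d^2 * P)
lambda = 1.381e-23 * 318 / (sqrt(2) * pi * (3.5e-10)^2 * 85023)
lambda = 9.49038e-08 m
lambda = 94.9 nm

94.9


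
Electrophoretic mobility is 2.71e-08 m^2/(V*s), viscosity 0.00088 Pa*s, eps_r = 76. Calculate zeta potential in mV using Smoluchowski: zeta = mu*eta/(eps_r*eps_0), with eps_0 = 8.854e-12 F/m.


Smoluchowski equation: zeta = mu * eta / (eps_r * eps_0)
zeta = 2.71e-08 * 0.00088 / (76 * 8.854e-12)
zeta = 0.03544 V = 35.44 mV

35.44


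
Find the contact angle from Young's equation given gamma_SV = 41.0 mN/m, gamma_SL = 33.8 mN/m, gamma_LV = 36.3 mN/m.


cos(theta) = (gamma_SV - gamma_SL) / gamma_LV
cos(theta) = (41.0 - 33.8) / 36.3
cos(theta) = 0.198347
theta = arccos(0.198347) = 78.56 degrees

78.56


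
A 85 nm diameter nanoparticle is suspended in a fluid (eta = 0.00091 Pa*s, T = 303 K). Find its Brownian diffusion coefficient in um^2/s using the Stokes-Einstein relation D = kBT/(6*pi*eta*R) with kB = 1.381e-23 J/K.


Radius R = 85/2 = 42.5 nm = 4.25e-08 m
D = kB*T / (6*pi*eta*R)
D = 1.381e-23 * 303 / (6 * pi * 0.00091 * 4.25e-08)
D = 5.73991e-12 m^2/s = 5.74 um^2/s

5.74


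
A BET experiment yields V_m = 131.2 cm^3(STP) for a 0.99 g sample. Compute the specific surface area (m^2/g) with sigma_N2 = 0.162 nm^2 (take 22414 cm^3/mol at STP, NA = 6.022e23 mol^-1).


Number of moles in monolayer = V_m / 22414 = 131.2 / 22414 = 0.00585348
Number of molecules = moles * NA = 0.00585348 * 6.022e23
SA = molecules * sigma / mass
SA = (131.2 / 22414) * 6.022e23 * 0.162e-18 / 0.99
SA = 576.8 m^2/g

576.8


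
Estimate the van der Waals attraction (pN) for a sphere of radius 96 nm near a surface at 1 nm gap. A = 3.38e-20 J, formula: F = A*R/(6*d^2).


Convert to SI: R = 96 nm = 9.6e-08 m, d = 1 nm = 1e-09 m
F = A * R / (6 * d^2)
F = 3.38e-20 * 9.6e-08 / (6 * (1e-09)^2)
F = 5.408e-10 N = 540.8 pN

540.8


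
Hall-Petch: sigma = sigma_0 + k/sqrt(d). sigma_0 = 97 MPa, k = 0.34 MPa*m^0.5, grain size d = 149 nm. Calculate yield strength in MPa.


d = 149 nm = 1.49e-07 m
sqrt(d) = 0.0003860052
Hall-Petch contribution = k / sqrt(d) = 0.34 / 0.0003860052 = 880.8 MPa
sigma = sigma_0 + k/sqrt(d) = 97 + 880.8 = 977.8 MPa

977.8


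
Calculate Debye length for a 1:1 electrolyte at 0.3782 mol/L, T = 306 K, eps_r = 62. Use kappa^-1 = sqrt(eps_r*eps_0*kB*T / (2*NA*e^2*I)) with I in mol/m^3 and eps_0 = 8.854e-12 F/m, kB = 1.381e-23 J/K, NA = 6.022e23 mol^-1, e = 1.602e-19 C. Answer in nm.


Ionic strength I = 0.3782 * 1^2 * 1000 = 378.2 mol/m^3
kappa^-1 = sqrt(62 * 8.854e-12 * 1.381e-23 * 306 / (2 * 6.022e23 * (1.602e-19)^2 * 378.2))
kappa^-1 = 0.445 nm

0.445


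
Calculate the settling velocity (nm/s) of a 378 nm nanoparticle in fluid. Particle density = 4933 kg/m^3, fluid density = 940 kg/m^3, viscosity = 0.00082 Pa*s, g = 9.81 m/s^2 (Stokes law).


Radius R = 378/2 nm = 1.89e-07 m
Density difference = 4933 - 940 = 3993 kg/m^3
v = 2 * R^2 * (rho_p - rho_f) * g / (9 * eta)
v = 2 * (1.89e-07)^2 * 3993 * 9.81 / (9 * 0.00082)
v = 3.79198e-07 m/s = 379.1976 nm/s

379.1976


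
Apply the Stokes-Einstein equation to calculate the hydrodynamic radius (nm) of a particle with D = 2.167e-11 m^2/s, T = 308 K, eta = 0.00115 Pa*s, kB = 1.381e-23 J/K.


Stokes-Einstein: R = kB*T / (6*pi*eta*D)
R = 1.381e-23 * 308 / (6 * pi * 0.00115 * 2.167e-11)
R = 9.05496e-09 m = 9.05 nm

9.05


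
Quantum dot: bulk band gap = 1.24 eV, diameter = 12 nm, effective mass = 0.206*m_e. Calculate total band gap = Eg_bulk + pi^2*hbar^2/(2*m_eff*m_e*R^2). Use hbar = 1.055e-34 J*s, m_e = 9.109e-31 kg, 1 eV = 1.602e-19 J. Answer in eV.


Radius R = 12/2 nm = 6e-09 m
Confinement energy dE = pi^2 * hbar^2 / (2 * m_eff * m_e * R^2)
dE = pi^2 * (1.055e-34)^2 / (2 * 0.206 * 9.109e-31 * (6e-09)^2) J, divided by 1.602e-19 J/eV
dE = 0.0508 eV
Total band gap = E_g(bulk) + dE = 1.24 + 0.0508 = 1.2908 eV

1.2908


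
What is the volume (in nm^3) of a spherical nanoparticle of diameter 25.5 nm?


Radius r = 25.5/2 = 12.75 nm
Volume V = (4/3) * pi * r^3
V = (4/3) * pi * (12.75)^3
V = 8681.99 nm^3

8681.99


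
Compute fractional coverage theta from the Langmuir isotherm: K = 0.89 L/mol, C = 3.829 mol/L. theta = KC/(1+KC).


Langmuir isotherm: theta = K*C / (1 + K*C)
K*C = 0.89 * 3.829 = 3.40781
theta = 3.40781 / (1 + 3.40781) = 3.40781 / 4.40781
theta = 0.7731

0.7731


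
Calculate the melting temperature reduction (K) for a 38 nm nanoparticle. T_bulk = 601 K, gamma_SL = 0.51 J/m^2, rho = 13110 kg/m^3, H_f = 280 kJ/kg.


Radius R = 38/2 = 19 nm = 1.9e-08 m
Convert H_f = 280 kJ/kg = 280000 J/kg
dT = 2 * gamma_SL * T_bulk / (rho * H_f * R)
dT = 2 * 0.51 * 601 / (13110 * 280000 * 1.9e-08)
dT = 8.8 K

8.8


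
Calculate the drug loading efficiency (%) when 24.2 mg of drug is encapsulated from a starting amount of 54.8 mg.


Drug loading efficiency = (drug loaded / drug initial) * 100
DLE = 24.2 / 54.8 * 100
DLE = 0.4416 * 100
DLE = 44.16%

44.16


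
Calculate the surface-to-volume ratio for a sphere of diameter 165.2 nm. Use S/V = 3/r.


Radius r = 165.2/2 = 82.6 nm
S/V = 3 / r = 3 / 82.6
S/V = 0.0363 nm^-1

0.0363


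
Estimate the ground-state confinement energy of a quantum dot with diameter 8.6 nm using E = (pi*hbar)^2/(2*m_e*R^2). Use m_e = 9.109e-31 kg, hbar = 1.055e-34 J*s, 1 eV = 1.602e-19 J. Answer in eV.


Radius R = 8.6/2 = 4.3 nm = 4.3e-09 m
E = (pi * 1.055e-34)^2 / (2 * 9.109e-31 * (4.3e-09)^2)
E(J) = 3.26112e-21
E = E(J) / 1.602e-19 = 0.0204 eV

0.0204


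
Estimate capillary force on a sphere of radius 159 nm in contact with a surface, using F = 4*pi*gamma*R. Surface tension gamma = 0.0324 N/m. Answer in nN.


Convert radius: R = 159 nm = 1.59e-07 m
F = 4 * pi * gamma * R
F = 4 * pi * 0.0324 * 1.59e-07
F = 6.47369e-08 N = 64.7369 nN

64.7369


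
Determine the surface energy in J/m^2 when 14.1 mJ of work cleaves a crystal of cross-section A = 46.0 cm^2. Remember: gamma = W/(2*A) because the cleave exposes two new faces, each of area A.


Convert: A = 46.0 cm^2 = 0.0046 m^2, W = 14.1 mJ = 0.0141 J
Cleaving exposes two faces of area A, so total new surface = 2*A and gamma = W / (2*A)
gamma = 0.0141 / (2 * 0.0046)
gamma = 1.533 J/m^2

1.533


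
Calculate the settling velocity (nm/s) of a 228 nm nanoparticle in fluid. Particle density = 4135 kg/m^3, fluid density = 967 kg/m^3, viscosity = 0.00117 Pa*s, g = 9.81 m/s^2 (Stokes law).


Radius R = 228/2 nm = 1.14e-07 m
Density difference = 4135 - 967 = 3168 kg/m^3
v = 2 * R^2 * (rho_p - rho_f) * g / (9 * eta)
v = 2 * (1.14e-07)^2 * 3168 * 9.81 / (9 * 0.00117)
v = 7.67124e-08 m/s = 76.7124 nm/s

76.7124


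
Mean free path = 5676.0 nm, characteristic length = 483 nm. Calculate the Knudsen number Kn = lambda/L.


Knudsen number Kn = lambda / L
Kn = 5676.0 / 483
Kn = 11.7516

11.7516


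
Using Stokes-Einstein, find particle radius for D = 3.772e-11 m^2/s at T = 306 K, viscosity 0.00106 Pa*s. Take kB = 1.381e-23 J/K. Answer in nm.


Stokes-Einstein: R = kB*T / (6*pi*eta*D)
R = 1.381e-23 * 306 / (6 * pi * 0.00106 * 3.772e-11)
R = 5.60708e-09 m = 5.61 nm

5.61


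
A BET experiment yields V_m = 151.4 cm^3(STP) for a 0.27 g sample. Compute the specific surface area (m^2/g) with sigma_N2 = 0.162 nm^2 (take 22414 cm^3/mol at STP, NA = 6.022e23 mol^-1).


Number of moles in monolayer = V_m / 22414 = 151.4 / 22414 = 0.00675471
Number of molecules = moles * NA = 0.00675471 * 6.022e23
SA = molecules * sigma / mass
SA = (151.4 / 22414) * 6.022e23 * 0.162e-18 / 0.27
SA = 2440.6 m^2/g

2440.6


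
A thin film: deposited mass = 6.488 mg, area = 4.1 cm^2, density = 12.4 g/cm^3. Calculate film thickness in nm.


Convert: m = 6.488 mg = 6.4880e-06 kg, A = 4.1 cm^2 = 4.1000e-04 m^2, rho = 12.4 g/cm^3 = 12400 kg/m^3
t = m / (A * rho)
t = 6.4880e-06 / (4.1000e-04 * 12400)
t = 1.2762e-06 m = 1276.2 nm

1276.2


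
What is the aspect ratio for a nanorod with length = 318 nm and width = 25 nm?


Aspect ratio AR = length / diameter
AR = 318 / 25
AR = 12.72

12.72


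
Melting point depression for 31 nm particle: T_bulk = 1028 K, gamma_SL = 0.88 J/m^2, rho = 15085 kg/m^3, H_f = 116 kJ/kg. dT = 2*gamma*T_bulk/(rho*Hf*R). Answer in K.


Radius R = 31/2 = 15.5 nm = 1.55e-08 m
Convert H_f = 116 kJ/kg = 116000 J/kg
dT = 2 * gamma_SL * T_bulk / (rho * H_f * R)
dT = 2 * 0.88 * 1028 / (15085 * 116000 * 1.55e-08)
dT = 66.7 K

66.7


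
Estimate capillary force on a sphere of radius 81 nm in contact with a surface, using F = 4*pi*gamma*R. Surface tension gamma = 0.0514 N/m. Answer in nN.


Convert radius: R = 81 nm = 8.1e-08 m
F = 4 * pi * gamma * R
F = 4 * pi * 0.0514 * 8.1e-08
F = 5.23188e-08 N = 52.3188 nN

52.3188


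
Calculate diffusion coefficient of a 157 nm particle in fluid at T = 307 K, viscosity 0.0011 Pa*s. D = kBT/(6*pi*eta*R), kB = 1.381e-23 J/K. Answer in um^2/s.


Radius R = 157/2 = 78.5 nm = 7.85e-08 m
D = kB*T / (6*pi*eta*R)
D = 1.381e-23 * 307 / (6 * pi * 0.0011 * 7.85e-08)
D = 2.60477e-12 m^2/s = 2.605 um^2/s

2.605


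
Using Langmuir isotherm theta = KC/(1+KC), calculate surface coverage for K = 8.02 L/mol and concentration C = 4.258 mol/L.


Langmuir isotherm: theta = K*C / (1 + K*C)
K*C = 8.02 * 4.258 = 34.14916
theta = 34.14916 / (1 + 34.14916) = 34.14916 / 35.14916
theta = 0.9715

0.9715


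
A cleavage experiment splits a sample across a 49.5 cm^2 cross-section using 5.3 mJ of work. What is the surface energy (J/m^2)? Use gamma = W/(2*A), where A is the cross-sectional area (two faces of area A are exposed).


Convert: A = 49.5 cm^2 = 0.00495 m^2, W = 5.3 mJ = 0.0053 J
Cleaving exposes two faces of area A, so total new surface = 2*A and gamma = W / (2*A)
gamma = 0.0053 / (2 * 0.00495)
gamma = 0.535 J/m^2

0.535


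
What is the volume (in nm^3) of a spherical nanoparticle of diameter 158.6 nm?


Radius r = 158.6/2 = 79.3 nm
Volume V = (4/3) * pi * r^3
V = (4/3) * pi * (79.3)^3
V = 2088854.41 nm^3

2088854.41


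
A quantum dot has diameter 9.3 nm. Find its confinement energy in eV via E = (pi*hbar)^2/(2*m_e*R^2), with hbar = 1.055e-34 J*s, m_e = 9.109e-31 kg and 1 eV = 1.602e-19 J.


Radius R = 9.3/2 = 4.65 nm = 4.65e-09 m
E = (pi * 1.055e-34)^2 / (2 * 9.109e-31 * (4.65e-09)^2)
E(J) = 2.78868e-21
E = E(J) / 1.602e-19 = 0.0174 eV

0.0174


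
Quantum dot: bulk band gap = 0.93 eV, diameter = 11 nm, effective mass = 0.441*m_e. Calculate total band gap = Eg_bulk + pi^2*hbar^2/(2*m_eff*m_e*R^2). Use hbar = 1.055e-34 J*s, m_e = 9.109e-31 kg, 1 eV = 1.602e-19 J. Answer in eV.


Radius R = 11/2 nm = 5.5e-09 m
Confinement energy dE = pi^2 * hbar^2 / (2 * m_eff * m_e * R^2)
dE = pi^2 * (1.055e-34)^2 / (2 * 0.441 * 9.109e-31 * (5.5e-09)^2) J, divided by 1.602e-19 J/eV
dE = 0.0282 eV
Total band gap = E_g(bulk) + dE = 0.93 + 0.0282 = 0.9582 eV

0.9582
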